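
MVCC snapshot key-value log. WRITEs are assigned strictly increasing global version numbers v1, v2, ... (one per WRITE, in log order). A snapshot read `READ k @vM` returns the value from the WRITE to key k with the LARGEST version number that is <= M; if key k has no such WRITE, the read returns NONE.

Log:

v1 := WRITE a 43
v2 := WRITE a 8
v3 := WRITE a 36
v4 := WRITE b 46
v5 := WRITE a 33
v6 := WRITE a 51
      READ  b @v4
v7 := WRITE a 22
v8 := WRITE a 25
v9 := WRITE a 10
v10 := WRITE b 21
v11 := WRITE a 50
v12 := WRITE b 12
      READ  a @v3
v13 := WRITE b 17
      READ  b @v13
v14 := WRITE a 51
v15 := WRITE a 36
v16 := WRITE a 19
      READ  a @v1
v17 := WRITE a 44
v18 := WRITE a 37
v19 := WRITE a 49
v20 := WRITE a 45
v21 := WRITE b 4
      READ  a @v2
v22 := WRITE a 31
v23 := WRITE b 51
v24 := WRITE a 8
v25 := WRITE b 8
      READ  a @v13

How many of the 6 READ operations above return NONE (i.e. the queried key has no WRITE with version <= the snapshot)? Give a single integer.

Answer: 0

Derivation:
v1: WRITE a=43  (a history now [(1, 43)])
v2: WRITE a=8  (a history now [(1, 43), (2, 8)])
v3: WRITE a=36  (a history now [(1, 43), (2, 8), (3, 36)])
v4: WRITE b=46  (b history now [(4, 46)])
v5: WRITE a=33  (a history now [(1, 43), (2, 8), (3, 36), (5, 33)])
v6: WRITE a=51  (a history now [(1, 43), (2, 8), (3, 36), (5, 33), (6, 51)])
READ b @v4: history=[(4, 46)] -> pick v4 -> 46
v7: WRITE a=22  (a history now [(1, 43), (2, 8), (3, 36), (5, 33), (6, 51), (7, 22)])
v8: WRITE a=25  (a history now [(1, 43), (2, 8), (3, 36), (5, 33), (6, 51), (7, 22), (8, 25)])
v9: WRITE a=10  (a history now [(1, 43), (2, 8), (3, 36), (5, 33), (6, 51), (7, 22), (8, 25), (9, 10)])
v10: WRITE b=21  (b history now [(4, 46), (10, 21)])
v11: WRITE a=50  (a history now [(1, 43), (2, 8), (3, 36), (5, 33), (6, 51), (7, 22), (8, 25), (9, 10), (11, 50)])
v12: WRITE b=12  (b history now [(4, 46), (10, 21), (12, 12)])
READ a @v3: history=[(1, 43), (2, 8), (3, 36), (5, 33), (6, 51), (7, 22), (8, 25), (9, 10), (11, 50)] -> pick v3 -> 36
v13: WRITE b=17  (b history now [(4, 46), (10, 21), (12, 12), (13, 17)])
READ b @v13: history=[(4, 46), (10, 21), (12, 12), (13, 17)] -> pick v13 -> 17
v14: WRITE a=51  (a history now [(1, 43), (2, 8), (3, 36), (5, 33), (6, 51), (7, 22), (8, 25), (9, 10), (11, 50), (14, 51)])
v15: WRITE a=36  (a history now [(1, 43), (2, 8), (3, 36), (5, 33), (6, 51), (7, 22), (8, 25), (9, 10), (11, 50), (14, 51), (15, 36)])
v16: WRITE a=19  (a history now [(1, 43), (2, 8), (3, 36), (5, 33), (6, 51), (7, 22), (8, 25), (9, 10), (11, 50), (14, 51), (15, 36), (16, 19)])
READ a @v1: history=[(1, 43), (2, 8), (3, 36), (5, 33), (6, 51), (7, 22), (8, 25), (9, 10), (11, 50), (14, 51), (15, 36), (16, 19)] -> pick v1 -> 43
v17: WRITE a=44  (a history now [(1, 43), (2, 8), (3, 36), (5, 33), (6, 51), (7, 22), (8, 25), (9, 10), (11, 50), (14, 51), (15, 36), (16, 19), (17, 44)])
v18: WRITE a=37  (a history now [(1, 43), (2, 8), (3, 36), (5, 33), (6, 51), (7, 22), (8, 25), (9, 10), (11, 50), (14, 51), (15, 36), (16, 19), (17, 44), (18, 37)])
v19: WRITE a=49  (a history now [(1, 43), (2, 8), (3, 36), (5, 33), (6, 51), (7, 22), (8, 25), (9, 10), (11, 50), (14, 51), (15, 36), (16, 19), (17, 44), (18, 37), (19, 49)])
v20: WRITE a=45  (a history now [(1, 43), (2, 8), (3, 36), (5, 33), (6, 51), (7, 22), (8, 25), (9, 10), (11, 50), (14, 51), (15, 36), (16, 19), (17, 44), (18, 37), (19, 49), (20, 45)])
v21: WRITE b=4  (b history now [(4, 46), (10, 21), (12, 12), (13, 17), (21, 4)])
READ a @v2: history=[(1, 43), (2, 8), (3, 36), (5, 33), (6, 51), (7, 22), (8, 25), (9, 10), (11, 50), (14, 51), (15, 36), (16, 19), (17, 44), (18, 37), (19, 49), (20, 45)] -> pick v2 -> 8
v22: WRITE a=31  (a history now [(1, 43), (2, 8), (3, 36), (5, 33), (6, 51), (7, 22), (8, 25), (9, 10), (11, 50), (14, 51), (15, 36), (16, 19), (17, 44), (18, 37), (19, 49), (20, 45), (22, 31)])
v23: WRITE b=51  (b history now [(4, 46), (10, 21), (12, 12), (13, 17), (21, 4), (23, 51)])
v24: WRITE a=8  (a history now [(1, 43), (2, 8), (3, 36), (5, 33), (6, 51), (7, 22), (8, 25), (9, 10), (11, 50), (14, 51), (15, 36), (16, 19), (17, 44), (18, 37), (19, 49), (20, 45), (22, 31), (24, 8)])
v25: WRITE b=8  (b history now [(4, 46), (10, 21), (12, 12), (13, 17), (21, 4), (23, 51), (25, 8)])
READ a @v13: history=[(1, 43), (2, 8), (3, 36), (5, 33), (6, 51), (7, 22), (8, 25), (9, 10), (11, 50), (14, 51), (15, 36), (16, 19), (17, 44), (18, 37), (19, 49), (20, 45), (22, 31), (24, 8)] -> pick v11 -> 50
Read results in order: ['46', '36', '17', '43', '8', '50']
NONE count = 0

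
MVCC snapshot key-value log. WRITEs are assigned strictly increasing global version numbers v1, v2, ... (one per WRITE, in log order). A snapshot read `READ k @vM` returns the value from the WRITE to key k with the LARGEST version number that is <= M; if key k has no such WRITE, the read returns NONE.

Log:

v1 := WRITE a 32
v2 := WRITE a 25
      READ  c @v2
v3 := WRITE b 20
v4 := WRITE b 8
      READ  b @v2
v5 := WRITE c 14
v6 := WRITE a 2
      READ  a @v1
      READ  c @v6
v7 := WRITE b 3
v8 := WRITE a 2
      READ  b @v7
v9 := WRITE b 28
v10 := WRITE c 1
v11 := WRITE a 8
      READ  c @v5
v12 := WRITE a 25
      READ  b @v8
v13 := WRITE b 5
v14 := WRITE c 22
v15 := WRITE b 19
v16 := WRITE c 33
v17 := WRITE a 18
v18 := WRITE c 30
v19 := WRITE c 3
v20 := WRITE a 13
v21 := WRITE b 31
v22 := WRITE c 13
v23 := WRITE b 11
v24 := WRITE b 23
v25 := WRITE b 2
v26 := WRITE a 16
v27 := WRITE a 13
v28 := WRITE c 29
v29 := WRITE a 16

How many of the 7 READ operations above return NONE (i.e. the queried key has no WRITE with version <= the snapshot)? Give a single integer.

Answer: 2

Derivation:
v1: WRITE a=32  (a history now [(1, 32)])
v2: WRITE a=25  (a history now [(1, 32), (2, 25)])
READ c @v2: history=[] -> no version <= 2 -> NONE
v3: WRITE b=20  (b history now [(3, 20)])
v4: WRITE b=8  (b history now [(3, 20), (4, 8)])
READ b @v2: history=[(3, 20), (4, 8)] -> no version <= 2 -> NONE
v5: WRITE c=14  (c history now [(5, 14)])
v6: WRITE a=2  (a history now [(1, 32), (2, 25), (6, 2)])
READ a @v1: history=[(1, 32), (2, 25), (6, 2)] -> pick v1 -> 32
READ c @v6: history=[(5, 14)] -> pick v5 -> 14
v7: WRITE b=3  (b history now [(3, 20), (4, 8), (7, 3)])
v8: WRITE a=2  (a history now [(1, 32), (2, 25), (6, 2), (8, 2)])
READ b @v7: history=[(3, 20), (4, 8), (7, 3)] -> pick v7 -> 3
v9: WRITE b=28  (b history now [(3, 20), (4, 8), (7, 3), (9, 28)])
v10: WRITE c=1  (c history now [(5, 14), (10, 1)])
v11: WRITE a=8  (a history now [(1, 32), (2, 25), (6, 2), (8, 2), (11, 8)])
READ c @v5: history=[(5, 14), (10, 1)] -> pick v5 -> 14
v12: WRITE a=25  (a history now [(1, 32), (2, 25), (6, 2), (8, 2), (11, 8), (12, 25)])
READ b @v8: history=[(3, 20), (4, 8), (7, 3), (9, 28)] -> pick v7 -> 3
v13: WRITE b=5  (b history now [(3, 20), (4, 8), (7, 3), (9, 28), (13, 5)])
v14: WRITE c=22  (c history now [(5, 14), (10, 1), (14, 22)])
v15: WRITE b=19  (b history now [(3, 20), (4, 8), (7, 3), (9, 28), (13, 5), (15, 19)])
v16: WRITE c=33  (c history now [(5, 14), (10, 1), (14, 22), (16, 33)])
v17: WRITE a=18  (a history now [(1, 32), (2, 25), (6, 2), (8, 2), (11, 8), (12, 25), (17, 18)])
v18: WRITE c=30  (c history now [(5, 14), (10, 1), (14, 22), (16, 33), (18, 30)])
v19: WRITE c=3  (c history now [(5, 14), (10, 1), (14, 22), (16, 33), (18, 30), (19, 3)])
v20: WRITE a=13  (a history now [(1, 32), (2, 25), (6, 2), (8, 2), (11, 8), (12, 25), (17, 18), (20, 13)])
v21: WRITE b=31  (b history now [(3, 20), (4, 8), (7, 3), (9, 28), (13, 5), (15, 19), (21, 31)])
v22: WRITE c=13  (c history now [(5, 14), (10, 1), (14, 22), (16, 33), (18, 30), (19, 3), (22, 13)])
v23: WRITE b=11  (b history now [(3, 20), (4, 8), (7, 3), (9, 28), (13, 5), (15, 19), (21, 31), (23, 11)])
v24: WRITE b=23  (b history now [(3, 20), (4, 8), (7, 3), (9, 28), (13, 5), (15, 19), (21, 31), (23, 11), (24, 23)])
v25: WRITE b=2  (b history now [(3, 20), (4, 8), (7, 3), (9, 28), (13, 5), (15, 19), (21, 31), (23, 11), (24, 23), (25, 2)])
v26: WRITE a=16  (a history now [(1, 32), (2, 25), (6, 2), (8, 2), (11, 8), (12, 25), (17, 18), (20, 13), (26, 16)])
v27: WRITE a=13  (a history now [(1, 32), (2, 25), (6, 2), (8, 2), (11, 8), (12, 25), (17, 18), (20, 13), (26, 16), (27, 13)])
v28: WRITE c=29  (c history now [(5, 14), (10, 1), (14, 22), (16, 33), (18, 30), (19, 3), (22, 13), (28, 29)])
v29: WRITE a=16  (a history now [(1, 32), (2, 25), (6, 2), (8, 2), (11, 8), (12, 25), (17, 18), (20, 13), (26, 16), (27, 13), (29, 16)])
Read results in order: ['NONE', 'NONE', '32', '14', '3', '14', '3']
NONE count = 2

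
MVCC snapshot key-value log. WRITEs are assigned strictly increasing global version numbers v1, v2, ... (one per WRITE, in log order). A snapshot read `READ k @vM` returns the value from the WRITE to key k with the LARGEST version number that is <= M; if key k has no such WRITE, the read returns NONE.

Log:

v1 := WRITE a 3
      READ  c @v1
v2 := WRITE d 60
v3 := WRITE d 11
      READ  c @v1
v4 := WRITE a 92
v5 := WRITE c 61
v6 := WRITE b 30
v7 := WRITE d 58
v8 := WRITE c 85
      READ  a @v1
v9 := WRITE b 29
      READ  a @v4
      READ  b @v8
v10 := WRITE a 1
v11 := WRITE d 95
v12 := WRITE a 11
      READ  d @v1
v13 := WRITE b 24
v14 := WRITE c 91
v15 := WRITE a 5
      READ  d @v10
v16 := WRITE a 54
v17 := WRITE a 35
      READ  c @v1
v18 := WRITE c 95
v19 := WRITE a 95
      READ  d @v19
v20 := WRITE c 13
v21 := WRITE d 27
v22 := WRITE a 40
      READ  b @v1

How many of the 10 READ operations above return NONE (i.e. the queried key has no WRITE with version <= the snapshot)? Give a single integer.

v1: WRITE a=3  (a history now [(1, 3)])
READ c @v1: history=[] -> no version <= 1 -> NONE
v2: WRITE d=60  (d history now [(2, 60)])
v3: WRITE d=11  (d history now [(2, 60), (3, 11)])
READ c @v1: history=[] -> no version <= 1 -> NONE
v4: WRITE a=92  (a history now [(1, 3), (4, 92)])
v5: WRITE c=61  (c history now [(5, 61)])
v6: WRITE b=30  (b history now [(6, 30)])
v7: WRITE d=58  (d history now [(2, 60), (3, 11), (7, 58)])
v8: WRITE c=85  (c history now [(5, 61), (8, 85)])
READ a @v1: history=[(1, 3), (4, 92)] -> pick v1 -> 3
v9: WRITE b=29  (b history now [(6, 30), (9, 29)])
READ a @v4: history=[(1, 3), (4, 92)] -> pick v4 -> 92
READ b @v8: history=[(6, 30), (9, 29)] -> pick v6 -> 30
v10: WRITE a=1  (a history now [(1, 3), (4, 92), (10, 1)])
v11: WRITE d=95  (d history now [(2, 60), (3, 11), (7, 58), (11, 95)])
v12: WRITE a=11  (a history now [(1, 3), (4, 92), (10, 1), (12, 11)])
READ d @v1: history=[(2, 60), (3, 11), (7, 58), (11, 95)] -> no version <= 1 -> NONE
v13: WRITE b=24  (b history now [(6, 30), (9, 29), (13, 24)])
v14: WRITE c=91  (c history now [(5, 61), (8, 85), (14, 91)])
v15: WRITE a=5  (a history now [(1, 3), (4, 92), (10, 1), (12, 11), (15, 5)])
READ d @v10: history=[(2, 60), (3, 11), (7, 58), (11, 95)] -> pick v7 -> 58
v16: WRITE a=54  (a history now [(1, 3), (4, 92), (10, 1), (12, 11), (15, 5), (16, 54)])
v17: WRITE a=35  (a history now [(1, 3), (4, 92), (10, 1), (12, 11), (15, 5), (16, 54), (17, 35)])
READ c @v1: history=[(5, 61), (8, 85), (14, 91)] -> no version <= 1 -> NONE
v18: WRITE c=95  (c history now [(5, 61), (8, 85), (14, 91), (18, 95)])
v19: WRITE a=95  (a history now [(1, 3), (4, 92), (10, 1), (12, 11), (15, 5), (16, 54), (17, 35), (19, 95)])
READ d @v19: history=[(2, 60), (3, 11), (7, 58), (11, 95)] -> pick v11 -> 95
v20: WRITE c=13  (c history now [(5, 61), (8, 85), (14, 91), (18, 95), (20, 13)])
v21: WRITE d=27  (d history now [(2, 60), (3, 11), (7, 58), (11, 95), (21, 27)])
v22: WRITE a=40  (a history now [(1, 3), (4, 92), (10, 1), (12, 11), (15, 5), (16, 54), (17, 35), (19, 95), (22, 40)])
READ b @v1: history=[(6, 30), (9, 29), (13, 24)] -> no version <= 1 -> NONE
Read results in order: ['NONE', 'NONE', '3', '92', '30', 'NONE', '58', 'NONE', '95', 'NONE']
NONE count = 5

Answer: 5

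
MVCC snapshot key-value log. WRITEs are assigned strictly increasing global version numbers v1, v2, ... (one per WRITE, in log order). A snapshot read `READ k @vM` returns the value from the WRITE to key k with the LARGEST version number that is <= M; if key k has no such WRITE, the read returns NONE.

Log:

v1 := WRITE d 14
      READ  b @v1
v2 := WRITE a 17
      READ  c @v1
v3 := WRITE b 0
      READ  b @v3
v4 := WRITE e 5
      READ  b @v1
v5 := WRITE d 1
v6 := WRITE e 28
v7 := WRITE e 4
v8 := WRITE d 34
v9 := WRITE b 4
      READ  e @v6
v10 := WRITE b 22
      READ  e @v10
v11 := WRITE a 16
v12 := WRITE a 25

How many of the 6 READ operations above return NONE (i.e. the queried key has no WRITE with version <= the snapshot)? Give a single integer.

v1: WRITE d=14  (d history now [(1, 14)])
READ b @v1: history=[] -> no version <= 1 -> NONE
v2: WRITE a=17  (a history now [(2, 17)])
READ c @v1: history=[] -> no version <= 1 -> NONE
v3: WRITE b=0  (b history now [(3, 0)])
READ b @v3: history=[(3, 0)] -> pick v3 -> 0
v4: WRITE e=5  (e history now [(4, 5)])
READ b @v1: history=[(3, 0)] -> no version <= 1 -> NONE
v5: WRITE d=1  (d history now [(1, 14), (5, 1)])
v6: WRITE e=28  (e history now [(4, 5), (6, 28)])
v7: WRITE e=4  (e history now [(4, 5), (6, 28), (7, 4)])
v8: WRITE d=34  (d history now [(1, 14), (5, 1), (8, 34)])
v9: WRITE b=4  (b history now [(3, 0), (9, 4)])
READ e @v6: history=[(4, 5), (6, 28), (7, 4)] -> pick v6 -> 28
v10: WRITE b=22  (b history now [(3, 0), (9, 4), (10, 22)])
READ e @v10: history=[(4, 5), (6, 28), (7, 4)] -> pick v7 -> 4
v11: WRITE a=16  (a history now [(2, 17), (11, 16)])
v12: WRITE a=25  (a history now [(2, 17), (11, 16), (12, 25)])
Read results in order: ['NONE', 'NONE', '0', 'NONE', '28', '4']
NONE count = 3

Answer: 3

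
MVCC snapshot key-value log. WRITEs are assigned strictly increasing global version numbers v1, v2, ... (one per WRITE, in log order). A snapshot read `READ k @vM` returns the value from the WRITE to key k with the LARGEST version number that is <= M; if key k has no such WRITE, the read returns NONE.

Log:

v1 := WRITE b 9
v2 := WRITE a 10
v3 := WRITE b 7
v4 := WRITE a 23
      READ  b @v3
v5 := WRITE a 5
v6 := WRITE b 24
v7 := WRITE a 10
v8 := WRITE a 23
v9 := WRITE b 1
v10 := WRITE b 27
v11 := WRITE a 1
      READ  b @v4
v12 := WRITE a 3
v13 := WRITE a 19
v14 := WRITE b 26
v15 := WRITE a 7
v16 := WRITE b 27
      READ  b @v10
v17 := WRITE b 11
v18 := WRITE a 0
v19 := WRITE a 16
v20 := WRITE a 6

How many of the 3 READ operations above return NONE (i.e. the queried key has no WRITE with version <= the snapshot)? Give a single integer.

v1: WRITE b=9  (b history now [(1, 9)])
v2: WRITE a=10  (a history now [(2, 10)])
v3: WRITE b=7  (b history now [(1, 9), (3, 7)])
v4: WRITE a=23  (a history now [(2, 10), (4, 23)])
READ b @v3: history=[(1, 9), (3, 7)] -> pick v3 -> 7
v5: WRITE a=5  (a history now [(2, 10), (4, 23), (5, 5)])
v6: WRITE b=24  (b history now [(1, 9), (3, 7), (6, 24)])
v7: WRITE a=10  (a history now [(2, 10), (4, 23), (5, 5), (7, 10)])
v8: WRITE a=23  (a history now [(2, 10), (4, 23), (5, 5), (7, 10), (8, 23)])
v9: WRITE b=1  (b history now [(1, 9), (3, 7), (6, 24), (9, 1)])
v10: WRITE b=27  (b history now [(1, 9), (3, 7), (6, 24), (9, 1), (10, 27)])
v11: WRITE a=1  (a history now [(2, 10), (4, 23), (5, 5), (7, 10), (8, 23), (11, 1)])
READ b @v4: history=[(1, 9), (3, 7), (6, 24), (9, 1), (10, 27)] -> pick v3 -> 7
v12: WRITE a=3  (a history now [(2, 10), (4, 23), (5, 5), (7, 10), (8, 23), (11, 1), (12, 3)])
v13: WRITE a=19  (a history now [(2, 10), (4, 23), (5, 5), (7, 10), (8, 23), (11, 1), (12, 3), (13, 19)])
v14: WRITE b=26  (b history now [(1, 9), (3, 7), (6, 24), (9, 1), (10, 27), (14, 26)])
v15: WRITE a=7  (a history now [(2, 10), (4, 23), (5, 5), (7, 10), (8, 23), (11, 1), (12, 3), (13, 19), (15, 7)])
v16: WRITE b=27  (b history now [(1, 9), (3, 7), (6, 24), (9, 1), (10, 27), (14, 26), (16, 27)])
READ b @v10: history=[(1, 9), (3, 7), (6, 24), (9, 1), (10, 27), (14, 26), (16, 27)] -> pick v10 -> 27
v17: WRITE b=11  (b history now [(1, 9), (3, 7), (6, 24), (9, 1), (10, 27), (14, 26), (16, 27), (17, 11)])
v18: WRITE a=0  (a history now [(2, 10), (4, 23), (5, 5), (7, 10), (8, 23), (11, 1), (12, 3), (13, 19), (15, 7), (18, 0)])
v19: WRITE a=16  (a history now [(2, 10), (4, 23), (5, 5), (7, 10), (8, 23), (11, 1), (12, 3), (13, 19), (15, 7), (18, 0), (19, 16)])
v20: WRITE a=6  (a history now [(2, 10), (4, 23), (5, 5), (7, 10), (8, 23), (11, 1), (12, 3), (13, 19), (15, 7), (18, 0), (19, 16), (20, 6)])
Read results in order: ['7', '7', '27']
NONE count = 0

Answer: 0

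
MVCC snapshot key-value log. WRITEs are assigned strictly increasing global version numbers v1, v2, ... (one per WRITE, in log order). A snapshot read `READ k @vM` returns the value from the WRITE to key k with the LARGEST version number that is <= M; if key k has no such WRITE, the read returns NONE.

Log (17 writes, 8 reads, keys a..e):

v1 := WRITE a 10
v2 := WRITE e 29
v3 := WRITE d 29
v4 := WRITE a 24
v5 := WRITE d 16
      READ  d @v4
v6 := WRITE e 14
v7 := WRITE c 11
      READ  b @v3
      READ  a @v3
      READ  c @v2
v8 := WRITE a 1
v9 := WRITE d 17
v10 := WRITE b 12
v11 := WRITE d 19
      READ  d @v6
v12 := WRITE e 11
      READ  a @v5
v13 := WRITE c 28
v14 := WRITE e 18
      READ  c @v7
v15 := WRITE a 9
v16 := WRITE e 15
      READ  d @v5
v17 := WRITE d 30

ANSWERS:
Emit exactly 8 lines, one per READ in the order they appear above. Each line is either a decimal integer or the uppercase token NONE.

Answer: 29
NONE
10
NONE
16
24
11
16

Derivation:
v1: WRITE a=10  (a history now [(1, 10)])
v2: WRITE e=29  (e history now [(2, 29)])
v3: WRITE d=29  (d history now [(3, 29)])
v4: WRITE a=24  (a history now [(1, 10), (4, 24)])
v5: WRITE d=16  (d history now [(3, 29), (5, 16)])
READ d @v4: history=[(3, 29), (5, 16)] -> pick v3 -> 29
v6: WRITE e=14  (e history now [(2, 29), (6, 14)])
v7: WRITE c=11  (c history now [(7, 11)])
READ b @v3: history=[] -> no version <= 3 -> NONE
READ a @v3: history=[(1, 10), (4, 24)] -> pick v1 -> 10
READ c @v2: history=[(7, 11)] -> no version <= 2 -> NONE
v8: WRITE a=1  (a history now [(1, 10), (4, 24), (8, 1)])
v9: WRITE d=17  (d history now [(3, 29), (5, 16), (9, 17)])
v10: WRITE b=12  (b history now [(10, 12)])
v11: WRITE d=19  (d history now [(3, 29), (5, 16), (9, 17), (11, 19)])
READ d @v6: history=[(3, 29), (5, 16), (9, 17), (11, 19)] -> pick v5 -> 16
v12: WRITE e=11  (e history now [(2, 29), (6, 14), (12, 11)])
READ a @v5: history=[(1, 10), (4, 24), (8, 1)] -> pick v4 -> 24
v13: WRITE c=28  (c history now [(7, 11), (13, 28)])
v14: WRITE e=18  (e history now [(2, 29), (6, 14), (12, 11), (14, 18)])
READ c @v7: history=[(7, 11), (13, 28)] -> pick v7 -> 11
v15: WRITE a=9  (a history now [(1, 10), (4, 24), (8, 1), (15, 9)])
v16: WRITE e=15  (e history now [(2, 29), (6, 14), (12, 11), (14, 18), (16, 15)])
READ d @v5: history=[(3, 29), (5, 16), (9, 17), (11, 19)] -> pick v5 -> 16
v17: WRITE d=30  (d history now [(3, 29), (5, 16), (9, 17), (11, 19), (17, 30)])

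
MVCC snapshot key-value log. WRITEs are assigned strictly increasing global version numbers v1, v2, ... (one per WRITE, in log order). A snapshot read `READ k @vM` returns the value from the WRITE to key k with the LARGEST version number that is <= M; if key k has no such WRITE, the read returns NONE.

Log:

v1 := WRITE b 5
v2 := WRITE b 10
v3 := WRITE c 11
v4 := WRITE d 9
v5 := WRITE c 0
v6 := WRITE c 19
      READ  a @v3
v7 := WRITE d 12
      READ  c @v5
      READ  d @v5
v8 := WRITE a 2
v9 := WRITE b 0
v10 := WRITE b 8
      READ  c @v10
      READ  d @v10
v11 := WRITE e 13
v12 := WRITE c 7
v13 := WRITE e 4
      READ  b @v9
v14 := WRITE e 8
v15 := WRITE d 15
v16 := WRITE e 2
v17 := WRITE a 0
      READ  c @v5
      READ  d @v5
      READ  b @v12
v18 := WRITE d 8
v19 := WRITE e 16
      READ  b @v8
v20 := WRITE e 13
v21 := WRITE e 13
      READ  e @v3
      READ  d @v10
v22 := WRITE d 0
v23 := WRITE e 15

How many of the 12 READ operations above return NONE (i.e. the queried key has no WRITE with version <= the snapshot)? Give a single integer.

Answer: 2

Derivation:
v1: WRITE b=5  (b history now [(1, 5)])
v2: WRITE b=10  (b history now [(1, 5), (2, 10)])
v3: WRITE c=11  (c history now [(3, 11)])
v4: WRITE d=9  (d history now [(4, 9)])
v5: WRITE c=0  (c history now [(3, 11), (5, 0)])
v6: WRITE c=19  (c history now [(3, 11), (5, 0), (6, 19)])
READ a @v3: history=[] -> no version <= 3 -> NONE
v7: WRITE d=12  (d history now [(4, 9), (7, 12)])
READ c @v5: history=[(3, 11), (5, 0), (6, 19)] -> pick v5 -> 0
READ d @v5: history=[(4, 9), (7, 12)] -> pick v4 -> 9
v8: WRITE a=2  (a history now [(8, 2)])
v9: WRITE b=0  (b history now [(1, 5), (2, 10), (9, 0)])
v10: WRITE b=8  (b history now [(1, 5), (2, 10), (9, 0), (10, 8)])
READ c @v10: history=[(3, 11), (5, 0), (6, 19)] -> pick v6 -> 19
READ d @v10: history=[(4, 9), (7, 12)] -> pick v7 -> 12
v11: WRITE e=13  (e history now [(11, 13)])
v12: WRITE c=7  (c history now [(3, 11), (5, 0), (6, 19), (12, 7)])
v13: WRITE e=4  (e history now [(11, 13), (13, 4)])
READ b @v9: history=[(1, 5), (2, 10), (9, 0), (10, 8)] -> pick v9 -> 0
v14: WRITE e=8  (e history now [(11, 13), (13, 4), (14, 8)])
v15: WRITE d=15  (d history now [(4, 9), (7, 12), (15, 15)])
v16: WRITE e=2  (e history now [(11, 13), (13, 4), (14, 8), (16, 2)])
v17: WRITE a=0  (a history now [(8, 2), (17, 0)])
READ c @v5: history=[(3, 11), (5, 0), (6, 19), (12, 7)] -> pick v5 -> 0
READ d @v5: history=[(4, 9), (7, 12), (15, 15)] -> pick v4 -> 9
READ b @v12: history=[(1, 5), (2, 10), (9, 0), (10, 8)] -> pick v10 -> 8
v18: WRITE d=8  (d history now [(4, 9), (7, 12), (15, 15), (18, 8)])
v19: WRITE e=16  (e history now [(11, 13), (13, 4), (14, 8), (16, 2), (19, 16)])
READ b @v8: history=[(1, 5), (2, 10), (9, 0), (10, 8)] -> pick v2 -> 10
v20: WRITE e=13  (e history now [(11, 13), (13, 4), (14, 8), (16, 2), (19, 16), (20, 13)])
v21: WRITE e=13  (e history now [(11, 13), (13, 4), (14, 8), (16, 2), (19, 16), (20, 13), (21, 13)])
READ e @v3: history=[(11, 13), (13, 4), (14, 8), (16, 2), (19, 16), (20, 13), (21, 13)] -> no version <= 3 -> NONE
READ d @v10: history=[(4, 9), (7, 12), (15, 15), (18, 8)] -> pick v7 -> 12
v22: WRITE d=0  (d history now [(4, 9), (7, 12), (15, 15), (18, 8), (22, 0)])
v23: WRITE e=15  (e history now [(11, 13), (13, 4), (14, 8), (16, 2), (19, 16), (20, 13), (21, 13), (23, 15)])
Read results in order: ['NONE', '0', '9', '19', '12', '0', '0', '9', '8', '10', 'NONE', '12']
NONE count = 2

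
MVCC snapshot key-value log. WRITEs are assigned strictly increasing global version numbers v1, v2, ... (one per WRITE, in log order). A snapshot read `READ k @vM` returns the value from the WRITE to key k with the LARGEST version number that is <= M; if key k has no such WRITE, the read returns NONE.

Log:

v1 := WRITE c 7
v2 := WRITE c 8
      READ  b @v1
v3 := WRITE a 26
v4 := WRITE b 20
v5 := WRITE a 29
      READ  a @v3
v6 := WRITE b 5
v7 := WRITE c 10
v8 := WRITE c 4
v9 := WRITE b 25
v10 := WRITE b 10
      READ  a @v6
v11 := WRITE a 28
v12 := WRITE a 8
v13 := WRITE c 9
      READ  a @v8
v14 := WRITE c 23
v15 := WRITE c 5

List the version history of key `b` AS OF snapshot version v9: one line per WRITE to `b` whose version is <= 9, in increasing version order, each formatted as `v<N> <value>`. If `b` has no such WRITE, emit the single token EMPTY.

Scan writes for key=b with version <= 9:
  v1 WRITE c 7 -> skip
  v2 WRITE c 8 -> skip
  v3 WRITE a 26 -> skip
  v4 WRITE b 20 -> keep
  v5 WRITE a 29 -> skip
  v6 WRITE b 5 -> keep
  v7 WRITE c 10 -> skip
  v8 WRITE c 4 -> skip
  v9 WRITE b 25 -> keep
  v10 WRITE b 10 -> drop (> snap)
  v11 WRITE a 28 -> skip
  v12 WRITE a 8 -> skip
  v13 WRITE c 9 -> skip
  v14 WRITE c 23 -> skip
  v15 WRITE c 5 -> skip
Collected: [(4, 20), (6, 5), (9, 25)]

Answer: v4 20
v6 5
v9 25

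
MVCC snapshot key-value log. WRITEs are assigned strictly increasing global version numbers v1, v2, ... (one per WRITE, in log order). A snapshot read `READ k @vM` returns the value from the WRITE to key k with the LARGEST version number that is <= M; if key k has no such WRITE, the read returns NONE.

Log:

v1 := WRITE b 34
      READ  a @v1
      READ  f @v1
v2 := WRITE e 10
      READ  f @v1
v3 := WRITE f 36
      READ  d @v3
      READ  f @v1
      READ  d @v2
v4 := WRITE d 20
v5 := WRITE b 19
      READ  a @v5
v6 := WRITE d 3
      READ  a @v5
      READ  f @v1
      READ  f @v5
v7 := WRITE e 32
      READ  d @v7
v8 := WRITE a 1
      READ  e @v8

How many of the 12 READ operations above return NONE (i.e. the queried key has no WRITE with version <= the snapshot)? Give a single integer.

v1: WRITE b=34  (b history now [(1, 34)])
READ a @v1: history=[] -> no version <= 1 -> NONE
READ f @v1: history=[] -> no version <= 1 -> NONE
v2: WRITE e=10  (e history now [(2, 10)])
READ f @v1: history=[] -> no version <= 1 -> NONE
v3: WRITE f=36  (f history now [(3, 36)])
READ d @v3: history=[] -> no version <= 3 -> NONE
READ f @v1: history=[(3, 36)] -> no version <= 1 -> NONE
READ d @v2: history=[] -> no version <= 2 -> NONE
v4: WRITE d=20  (d history now [(4, 20)])
v5: WRITE b=19  (b history now [(1, 34), (5, 19)])
READ a @v5: history=[] -> no version <= 5 -> NONE
v6: WRITE d=3  (d history now [(4, 20), (6, 3)])
READ a @v5: history=[] -> no version <= 5 -> NONE
READ f @v1: history=[(3, 36)] -> no version <= 1 -> NONE
READ f @v5: history=[(3, 36)] -> pick v3 -> 36
v7: WRITE e=32  (e history now [(2, 10), (7, 32)])
READ d @v7: history=[(4, 20), (6, 3)] -> pick v6 -> 3
v8: WRITE a=1  (a history now [(8, 1)])
READ e @v8: history=[(2, 10), (7, 32)] -> pick v7 -> 32
Read results in order: ['NONE', 'NONE', 'NONE', 'NONE', 'NONE', 'NONE', 'NONE', 'NONE', 'NONE', '36', '3', '32']
NONE count = 9

Answer: 9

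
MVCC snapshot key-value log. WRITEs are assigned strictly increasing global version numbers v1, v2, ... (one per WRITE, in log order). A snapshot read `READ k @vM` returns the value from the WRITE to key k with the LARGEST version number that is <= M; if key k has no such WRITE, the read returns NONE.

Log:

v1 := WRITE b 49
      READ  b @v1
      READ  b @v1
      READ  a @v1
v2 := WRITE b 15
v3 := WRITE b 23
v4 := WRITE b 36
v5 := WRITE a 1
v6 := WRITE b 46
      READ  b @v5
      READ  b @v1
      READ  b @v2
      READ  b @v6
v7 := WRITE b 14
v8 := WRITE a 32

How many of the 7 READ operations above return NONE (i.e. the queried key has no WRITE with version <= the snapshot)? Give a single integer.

v1: WRITE b=49  (b history now [(1, 49)])
READ b @v1: history=[(1, 49)] -> pick v1 -> 49
READ b @v1: history=[(1, 49)] -> pick v1 -> 49
READ a @v1: history=[] -> no version <= 1 -> NONE
v2: WRITE b=15  (b history now [(1, 49), (2, 15)])
v3: WRITE b=23  (b history now [(1, 49), (2, 15), (3, 23)])
v4: WRITE b=36  (b history now [(1, 49), (2, 15), (3, 23), (4, 36)])
v5: WRITE a=1  (a history now [(5, 1)])
v6: WRITE b=46  (b history now [(1, 49), (2, 15), (3, 23), (4, 36), (6, 46)])
READ b @v5: history=[(1, 49), (2, 15), (3, 23), (4, 36), (6, 46)] -> pick v4 -> 36
READ b @v1: history=[(1, 49), (2, 15), (3, 23), (4, 36), (6, 46)] -> pick v1 -> 49
READ b @v2: history=[(1, 49), (2, 15), (3, 23), (4, 36), (6, 46)] -> pick v2 -> 15
READ b @v6: history=[(1, 49), (2, 15), (3, 23), (4, 36), (6, 46)] -> pick v6 -> 46
v7: WRITE b=14  (b history now [(1, 49), (2, 15), (3, 23), (4, 36), (6, 46), (7, 14)])
v8: WRITE a=32  (a history now [(5, 1), (8, 32)])
Read results in order: ['49', '49', 'NONE', '36', '49', '15', '46']
NONE count = 1

Answer: 1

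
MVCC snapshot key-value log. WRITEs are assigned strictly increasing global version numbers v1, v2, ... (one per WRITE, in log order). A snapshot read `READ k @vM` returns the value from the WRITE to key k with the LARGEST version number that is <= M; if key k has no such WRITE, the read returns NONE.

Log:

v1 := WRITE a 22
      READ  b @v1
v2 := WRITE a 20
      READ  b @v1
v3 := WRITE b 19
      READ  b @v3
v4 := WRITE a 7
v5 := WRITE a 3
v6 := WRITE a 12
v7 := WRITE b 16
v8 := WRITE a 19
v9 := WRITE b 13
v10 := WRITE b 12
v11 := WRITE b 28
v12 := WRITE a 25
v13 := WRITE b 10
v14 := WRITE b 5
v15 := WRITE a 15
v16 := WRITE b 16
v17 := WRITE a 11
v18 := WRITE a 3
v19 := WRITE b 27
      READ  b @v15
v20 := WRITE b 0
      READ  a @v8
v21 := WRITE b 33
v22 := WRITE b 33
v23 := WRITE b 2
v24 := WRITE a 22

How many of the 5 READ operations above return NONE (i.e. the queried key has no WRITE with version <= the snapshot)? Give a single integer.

Answer: 2

Derivation:
v1: WRITE a=22  (a history now [(1, 22)])
READ b @v1: history=[] -> no version <= 1 -> NONE
v2: WRITE a=20  (a history now [(1, 22), (2, 20)])
READ b @v1: history=[] -> no version <= 1 -> NONE
v3: WRITE b=19  (b history now [(3, 19)])
READ b @v3: history=[(3, 19)] -> pick v3 -> 19
v4: WRITE a=7  (a history now [(1, 22), (2, 20), (4, 7)])
v5: WRITE a=3  (a history now [(1, 22), (2, 20), (4, 7), (5, 3)])
v6: WRITE a=12  (a history now [(1, 22), (2, 20), (4, 7), (5, 3), (6, 12)])
v7: WRITE b=16  (b history now [(3, 19), (7, 16)])
v8: WRITE a=19  (a history now [(1, 22), (2, 20), (4, 7), (5, 3), (6, 12), (8, 19)])
v9: WRITE b=13  (b history now [(3, 19), (7, 16), (9, 13)])
v10: WRITE b=12  (b history now [(3, 19), (7, 16), (9, 13), (10, 12)])
v11: WRITE b=28  (b history now [(3, 19), (7, 16), (9, 13), (10, 12), (11, 28)])
v12: WRITE a=25  (a history now [(1, 22), (2, 20), (4, 7), (5, 3), (6, 12), (8, 19), (12, 25)])
v13: WRITE b=10  (b history now [(3, 19), (7, 16), (9, 13), (10, 12), (11, 28), (13, 10)])
v14: WRITE b=5  (b history now [(3, 19), (7, 16), (9, 13), (10, 12), (11, 28), (13, 10), (14, 5)])
v15: WRITE a=15  (a history now [(1, 22), (2, 20), (4, 7), (5, 3), (6, 12), (8, 19), (12, 25), (15, 15)])
v16: WRITE b=16  (b history now [(3, 19), (7, 16), (9, 13), (10, 12), (11, 28), (13, 10), (14, 5), (16, 16)])
v17: WRITE a=11  (a history now [(1, 22), (2, 20), (4, 7), (5, 3), (6, 12), (8, 19), (12, 25), (15, 15), (17, 11)])
v18: WRITE a=3  (a history now [(1, 22), (2, 20), (4, 7), (5, 3), (6, 12), (8, 19), (12, 25), (15, 15), (17, 11), (18, 3)])
v19: WRITE b=27  (b history now [(3, 19), (7, 16), (9, 13), (10, 12), (11, 28), (13, 10), (14, 5), (16, 16), (19, 27)])
READ b @v15: history=[(3, 19), (7, 16), (9, 13), (10, 12), (11, 28), (13, 10), (14, 5), (16, 16), (19, 27)] -> pick v14 -> 5
v20: WRITE b=0  (b history now [(3, 19), (7, 16), (9, 13), (10, 12), (11, 28), (13, 10), (14, 5), (16, 16), (19, 27), (20, 0)])
READ a @v8: history=[(1, 22), (2, 20), (4, 7), (5, 3), (6, 12), (8, 19), (12, 25), (15, 15), (17, 11), (18, 3)] -> pick v8 -> 19
v21: WRITE b=33  (b history now [(3, 19), (7, 16), (9, 13), (10, 12), (11, 28), (13, 10), (14, 5), (16, 16), (19, 27), (20, 0), (21, 33)])
v22: WRITE b=33  (b history now [(3, 19), (7, 16), (9, 13), (10, 12), (11, 28), (13, 10), (14, 5), (16, 16), (19, 27), (20, 0), (21, 33), (22, 33)])
v23: WRITE b=2  (b history now [(3, 19), (7, 16), (9, 13), (10, 12), (11, 28), (13, 10), (14, 5), (16, 16), (19, 27), (20, 0), (21, 33), (22, 33), (23, 2)])
v24: WRITE a=22  (a history now [(1, 22), (2, 20), (4, 7), (5, 3), (6, 12), (8, 19), (12, 25), (15, 15), (17, 11), (18, 3), (24, 22)])
Read results in order: ['NONE', 'NONE', '19', '5', '19']
NONE count = 2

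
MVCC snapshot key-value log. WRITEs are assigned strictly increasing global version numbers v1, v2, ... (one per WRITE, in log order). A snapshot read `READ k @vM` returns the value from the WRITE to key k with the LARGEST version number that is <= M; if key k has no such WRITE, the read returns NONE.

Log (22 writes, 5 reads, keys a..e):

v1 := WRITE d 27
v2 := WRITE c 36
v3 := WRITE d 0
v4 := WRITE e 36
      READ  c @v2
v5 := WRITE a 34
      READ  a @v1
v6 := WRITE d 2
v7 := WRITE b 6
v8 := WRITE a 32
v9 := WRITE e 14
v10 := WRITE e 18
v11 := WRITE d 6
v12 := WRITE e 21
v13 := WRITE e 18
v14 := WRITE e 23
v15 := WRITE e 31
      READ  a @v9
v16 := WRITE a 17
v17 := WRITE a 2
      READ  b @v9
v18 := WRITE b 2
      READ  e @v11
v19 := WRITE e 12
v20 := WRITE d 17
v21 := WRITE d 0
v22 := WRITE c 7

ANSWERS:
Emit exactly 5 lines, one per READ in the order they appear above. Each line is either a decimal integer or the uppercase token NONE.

v1: WRITE d=27  (d history now [(1, 27)])
v2: WRITE c=36  (c history now [(2, 36)])
v3: WRITE d=0  (d history now [(1, 27), (3, 0)])
v4: WRITE e=36  (e history now [(4, 36)])
READ c @v2: history=[(2, 36)] -> pick v2 -> 36
v5: WRITE a=34  (a history now [(5, 34)])
READ a @v1: history=[(5, 34)] -> no version <= 1 -> NONE
v6: WRITE d=2  (d history now [(1, 27), (3, 0), (6, 2)])
v7: WRITE b=6  (b history now [(7, 6)])
v8: WRITE a=32  (a history now [(5, 34), (8, 32)])
v9: WRITE e=14  (e history now [(4, 36), (9, 14)])
v10: WRITE e=18  (e history now [(4, 36), (9, 14), (10, 18)])
v11: WRITE d=6  (d history now [(1, 27), (3, 0), (6, 2), (11, 6)])
v12: WRITE e=21  (e history now [(4, 36), (9, 14), (10, 18), (12, 21)])
v13: WRITE e=18  (e history now [(4, 36), (9, 14), (10, 18), (12, 21), (13, 18)])
v14: WRITE e=23  (e history now [(4, 36), (9, 14), (10, 18), (12, 21), (13, 18), (14, 23)])
v15: WRITE e=31  (e history now [(4, 36), (9, 14), (10, 18), (12, 21), (13, 18), (14, 23), (15, 31)])
READ a @v9: history=[(5, 34), (8, 32)] -> pick v8 -> 32
v16: WRITE a=17  (a history now [(5, 34), (8, 32), (16, 17)])
v17: WRITE a=2  (a history now [(5, 34), (8, 32), (16, 17), (17, 2)])
READ b @v9: history=[(7, 6)] -> pick v7 -> 6
v18: WRITE b=2  (b history now [(7, 6), (18, 2)])
READ e @v11: history=[(4, 36), (9, 14), (10, 18), (12, 21), (13, 18), (14, 23), (15, 31)] -> pick v10 -> 18
v19: WRITE e=12  (e history now [(4, 36), (9, 14), (10, 18), (12, 21), (13, 18), (14, 23), (15, 31), (19, 12)])
v20: WRITE d=17  (d history now [(1, 27), (3, 0), (6, 2), (11, 6), (20, 17)])
v21: WRITE d=0  (d history now [(1, 27), (3, 0), (6, 2), (11, 6), (20, 17), (21, 0)])
v22: WRITE c=7  (c history now [(2, 36), (22, 7)])

Answer: 36
NONE
32
6
18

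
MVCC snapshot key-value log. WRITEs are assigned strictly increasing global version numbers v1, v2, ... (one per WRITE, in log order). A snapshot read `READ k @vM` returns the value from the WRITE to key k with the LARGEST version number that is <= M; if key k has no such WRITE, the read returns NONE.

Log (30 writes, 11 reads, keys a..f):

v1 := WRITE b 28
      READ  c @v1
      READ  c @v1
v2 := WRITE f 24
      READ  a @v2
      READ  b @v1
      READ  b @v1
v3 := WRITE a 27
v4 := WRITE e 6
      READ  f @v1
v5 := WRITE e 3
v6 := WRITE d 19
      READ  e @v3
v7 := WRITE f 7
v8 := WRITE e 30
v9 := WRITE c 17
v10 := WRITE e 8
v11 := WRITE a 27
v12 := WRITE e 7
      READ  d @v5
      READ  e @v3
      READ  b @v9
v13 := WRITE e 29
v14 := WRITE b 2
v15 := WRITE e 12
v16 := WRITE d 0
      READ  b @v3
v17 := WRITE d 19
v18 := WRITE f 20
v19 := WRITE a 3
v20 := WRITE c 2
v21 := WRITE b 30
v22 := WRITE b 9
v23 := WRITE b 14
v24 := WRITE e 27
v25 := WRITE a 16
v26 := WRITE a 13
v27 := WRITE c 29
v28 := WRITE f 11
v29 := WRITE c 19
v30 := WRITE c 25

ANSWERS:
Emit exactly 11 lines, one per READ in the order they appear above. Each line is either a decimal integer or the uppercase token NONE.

v1: WRITE b=28  (b history now [(1, 28)])
READ c @v1: history=[] -> no version <= 1 -> NONE
READ c @v1: history=[] -> no version <= 1 -> NONE
v2: WRITE f=24  (f history now [(2, 24)])
READ a @v2: history=[] -> no version <= 2 -> NONE
READ b @v1: history=[(1, 28)] -> pick v1 -> 28
READ b @v1: history=[(1, 28)] -> pick v1 -> 28
v3: WRITE a=27  (a history now [(3, 27)])
v4: WRITE e=6  (e history now [(4, 6)])
READ f @v1: history=[(2, 24)] -> no version <= 1 -> NONE
v5: WRITE e=3  (e history now [(4, 6), (5, 3)])
v6: WRITE d=19  (d history now [(6, 19)])
READ e @v3: history=[(4, 6), (5, 3)] -> no version <= 3 -> NONE
v7: WRITE f=7  (f history now [(2, 24), (7, 7)])
v8: WRITE e=30  (e history now [(4, 6), (5, 3), (8, 30)])
v9: WRITE c=17  (c history now [(9, 17)])
v10: WRITE e=8  (e history now [(4, 6), (5, 3), (8, 30), (10, 8)])
v11: WRITE a=27  (a history now [(3, 27), (11, 27)])
v12: WRITE e=7  (e history now [(4, 6), (5, 3), (8, 30), (10, 8), (12, 7)])
READ d @v5: history=[(6, 19)] -> no version <= 5 -> NONE
READ e @v3: history=[(4, 6), (5, 3), (8, 30), (10, 8), (12, 7)] -> no version <= 3 -> NONE
READ b @v9: history=[(1, 28)] -> pick v1 -> 28
v13: WRITE e=29  (e history now [(4, 6), (5, 3), (8, 30), (10, 8), (12, 7), (13, 29)])
v14: WRITE b=2  (b history now [(1, 28), (14, 2)])
v15: WRITE e=12  (e history now [(4, 6), (5, 3), (8, 30), (10, 8), (12, 7), (13, 29), (15, 12)])
v16: WRITE d=0  (d history now [(6, 19), (16, 0)])
READ b @v3: history=[(1, 28), (14, 2)] -> pick v1 -> 28
v17: WRITE d=19  (d history now [(6, 19), (16, 0), (17, 19)])
v18: WRITE f=20  (f history now [(2, 24), (7, 7), (18, 20)])
v19: WRITE a=3  (a history now [(3, 27), (11, 27), (19, 3)])
v20: WRITE c=2  (c history now [(9, 17), (20, 2)])
v21: WRITE b=30  (b history now [(1, 28), (14, 2), (21, 30)])
v22: WRITE b=9  (b history now [(1, 28), (14, 2), (21, 30), (22, 9)])
v23: WRITE b=14  (b history now [(1, 28), (14, 2), (21, 30), (22, 9), (23, 14)])
v24: WRITE e=27  (e history now [(4, 6), (5, 3), (8, 30), (10, 8), (12, 7), (13, 29), (15, 12), (24, 27)])
v25: WRITE a=16  (a history now [(3, 27), (11, 27), (19, 3), (25, 16)])
v26: WRITE a=13  (a history now [(3, 27), (11, 27), (19, 3), (25, 16), (26, 13)])
v27: WRITE c=29  (c history now [(9, 17), (20, 2), (27, 29)])
v28: WRITE f=11  (f history now [(2, 24), (7, 7), (18, 20), (28, 11)])
v29: WRITE c=19  (c history now [(9, 17), (20, 2), (27, 29), (29, 19)])
v30: WRITE c=25  (c history now [(9, 17), (20, 2), (27, 29), (29, 19), (30, 25)])

Answer: NONE
NONE
NONE
28
28
NONE
NONE
NONE
NONE
28
28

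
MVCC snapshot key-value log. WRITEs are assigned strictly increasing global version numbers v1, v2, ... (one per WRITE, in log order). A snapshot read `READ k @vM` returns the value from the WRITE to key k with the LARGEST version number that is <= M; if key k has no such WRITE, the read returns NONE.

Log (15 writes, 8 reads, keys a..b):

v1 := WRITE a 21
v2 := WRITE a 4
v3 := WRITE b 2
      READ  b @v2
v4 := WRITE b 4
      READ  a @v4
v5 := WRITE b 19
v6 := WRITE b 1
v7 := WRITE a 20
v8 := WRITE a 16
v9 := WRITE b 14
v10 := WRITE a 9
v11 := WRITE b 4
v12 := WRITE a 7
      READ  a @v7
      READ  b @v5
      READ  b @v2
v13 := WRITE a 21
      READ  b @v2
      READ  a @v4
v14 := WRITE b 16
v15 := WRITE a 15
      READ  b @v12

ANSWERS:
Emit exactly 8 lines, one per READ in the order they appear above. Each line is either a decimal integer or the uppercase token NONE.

Answer: NONE
4
20
19
NONE
NONE
4
4

Derivation:
v1: WRITE a=21  (a history now [(1, 21)])
v2: WRITE a=4  (a history now [(1, 21), (2, 4)])
v3: WRITE b=2  (b history now [(3, 2)])
READ b @v2: history=[(3, 2)] -> no version <= 2 -> NONE
v4: WRITE b=4  (b history now [(3, 2), (4, 4)])
READ a @v4: history=[(1, 21), (2, 4)] -> pick v2 -> 4
v5: WRITE b=19  (b history now [(3, 2), (4, 4), (5, 19)])
v6: WRITE b=1  (b history now [(3, 2), (4, 4), (5, 19), (6, 1)])
v7: WRITE a=20  (a history now [(1, 21), (2, 4), (7, 20)])
v8: WRITE a=16  (a history now [(1, 21), (2, 4), (7, 20), (8, 16)])
v9: WRITE b=14  (b history now [(3, 2), (4, 4), (5, 19), (6, 1), (9, 14)])
v10: WRITE a=9  (a history now [(1, 21), (2, 4), (7, 20), (8, 16), (10, 9)])
v11: WRITE b=4  (b history now [(3, 2), (4, 4), (5, 19), (6, 1), (9, 14), (11, 4)])
v12: WRITE a=7  (a history now [(1, 21), (2, 4), (7, 20), (8, 16), (10, 9), (12, 7)])
READ a @v7: history=[(1, 21), (2, 4), (7, 20), (8, 16), (10, 9), (12, 7)] -> pick v7 -> 20
READ b @v5: history=[(3, 2), (4, 4), (5, 19), (6, 1), (9, 14), (11, 4)] -> pick v5 -> 19
READ b @v2: history=[(3, 2), (4, 4), (5, 19), (6, 1), (9, 14), (11, 4)] -> no version <= 2 -> NONE
v13: WRITE a=21  (a history now [(1, 21), (2, 4), (7, 20), (8, 16), (10, 9), (12, 7), (13, 21)])
READ b @v2: history=[(3, 2), (4, 4), (5, 19), (6, 1), (9, 14), (11, 4)] -> no version <= 2 -> NONE
READ a @v4: history=[(1, 21), (2, 4), (7, 20), (8, 16), (10, 9), (12, 7), (13, 21)] -> pick v2 -> 4
v14: WRITE b=16  (b history now [(3, 2), (4, 4), (5, 19), (6, 1), (9, 14), (11, 4), (14, 16)])
v15: WRITE a=15  (a history now [(1, 21), (2, 4), (7, 20), (8, 16), (10, 9), (12, 7), (13, 21), (15, 15)])
READ b @v12: history=[(3, 2), (4, 4), (5, 19), (6, 1), (9, 14), (11, 4), (14, 16)] -> pick v11 -> 4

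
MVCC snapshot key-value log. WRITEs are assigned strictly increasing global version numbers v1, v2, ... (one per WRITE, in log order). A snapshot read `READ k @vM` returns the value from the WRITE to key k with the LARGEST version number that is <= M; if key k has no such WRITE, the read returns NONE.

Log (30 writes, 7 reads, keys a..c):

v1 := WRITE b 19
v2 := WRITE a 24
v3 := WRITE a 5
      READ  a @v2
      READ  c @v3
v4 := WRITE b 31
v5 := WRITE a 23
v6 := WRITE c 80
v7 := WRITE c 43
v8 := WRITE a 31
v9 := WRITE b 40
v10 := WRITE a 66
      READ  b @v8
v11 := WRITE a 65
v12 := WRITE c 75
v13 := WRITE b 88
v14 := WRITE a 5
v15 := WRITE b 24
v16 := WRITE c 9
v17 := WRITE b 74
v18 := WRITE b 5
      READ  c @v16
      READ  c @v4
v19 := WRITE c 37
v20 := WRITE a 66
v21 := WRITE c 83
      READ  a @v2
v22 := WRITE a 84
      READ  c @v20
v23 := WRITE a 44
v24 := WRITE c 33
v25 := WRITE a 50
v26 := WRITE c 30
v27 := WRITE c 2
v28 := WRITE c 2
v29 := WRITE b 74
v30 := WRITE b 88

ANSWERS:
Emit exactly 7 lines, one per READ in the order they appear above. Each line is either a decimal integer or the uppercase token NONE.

Answer: 24
NONE
31
9
NONE
24
37

Derivation:
v1: WRITE b=19  (b history now [(1, 19)])
v2: WRITE a=24  (a history now [(2, 24)])
v3: WRITE a=5  (a history now [(2, 24), (3, 5)])
READ a @v2: history=[(2, 24), (3, 5)] -> pick v2 -> 24
READ c @v3: history=[] -> no version <= 3 -> NONE
v4: WRITE b=31  (b history now [(1, 19), (4, 31)])
v5: WRITE a=23  (a history now [(2, 24), (3, 5), (5, 23)])
v6: WRITE c=80  (c history now [(6, 80)])
v7: WRITE c=43  (c history now [(6, 80), (7, 43)])
v8: WRITE a=31  (a history now [(2, 24), (3, 5), (5, 23), (8, 31)])
v9: WRITE b=40  (b history now [(1, 19), (4, 31), (9, 40)])
v10: WRITE a=66  (a history now [(2, 24), (3, 5), (5, 23), (8, 31), (10, 66)])
READ b @v8: history=[(1, 19), (4, 31), (9, 40)] -> pick v4 -> 31
v11: WRITE a=65  (a history now [(2, 24), (3, 5), (5, 23), (8, 31), (10, 66), (11, 65)])
v12: WRITE c=75  (c history now [(6, 80), (7, 43), (12, 75)])
v13: WRITE b=88  (b history now [(1, 19), (4, 31), (9, 40), (13, 88)])
v14: WRITE a=5  (a history now [(2, 24), (3, 5), (5, 23), (8, 31), (10, 66), (11, 65), (14, 5)])
v15: WRITE b=24  (b history now [(1, 19), (4, 31), (9, 40), (13, 88), (15, 24)])
v16: WRITE c=9  (c history now [(6, 80), (7, 43), (12, 75), (16, 9)])
v17: WRITE b=74  (b history now [(1, 19), (4, 31), (9, 40), (13, 88), (15, 24), (17, 74)])
v18: WRITE b=5  (b history now [(1, 19), (4, 31), (9, 40), (13, 88), (15, 24), (17, 74), (18, 5)])
READ c @v16: history=[(6, 80), (7, 43), (12, 75), (16, 9)] -> pick v16 -> 9
READ c @v4: history=[(6, 80), (7, 43), (12, 75), (16, 9)] -> no version <= 4 -> NONE
v19: WRITE c=37  (c history now [(6, 80), (7, 43), (12, 75), (16, 9), (19, 37)])
v20: WRITE a=66  (a history now [(2, 24), (3, 5), (5, 23), (8, 31), (10, 66), (11, 65), (14, 5), (20, 66)])
v21: WRITE c=83  (c history now [(6, 80), (7, 43), (12, 75), (16, 9), (19, 37), (21, 83)])
READ a @v2: history=[(2, 24), (3, 5), (5, 23), (8, 31), (10, 66), (11, 65), (14, 5), (20, 66)] -> pick v2 -> 24
v22: WRITE a=84  (a history now [(2, 24), (3, 5), (5, 23), (8, 31), (10, 66), (11, 65), (14, 5), (20, 66), (22, 84)])
READ c @v20: history=[(6, 80), (7, 43), (12, 75), (16, 9), (19, 37), (21, 83)] -> pick v19 -> 37
v23: WRITE a=44  (a history now [(2, 24), (3, 5), (5, 23), (8, 31), (10, 66), (11, 65), (14, 5), (20, 66), (22, 84), (23, 44)])
v24: WRITE c=33  (c history now [(6, 80), (7, 43), (12, 75), (16, 9), (19, 37), (21, 83), (24, 33)])
v25: WRITE a=50  (a history now [(2, 24), (3, 5), (5, 23), (8, 31), (10, 66), (11, 65), (14, 5), (20, 66), (22, 84), (23, 44), (25, 50)])
v26: WRITE c=30  (c history now [(6, 80), (7, 43), (12, 75), (16, 9), (19, 37), (21, 83), (24, 33), (26, 30)])
v27: WRITE c=2  (c history now [(6, 80), (7, 43), (12, 75), (16, 9), (19, 37), (21, 83), (24, 33), (26, 30), (27, 2)])
v28: WRITE c=2  (c history now [(6, 80), (7, 43), (12, 75), (16, 9), (19, 37), (21, 83), (24, 33), (26, 30), (27, 2), (28, 2)])
v29: WRITE b=74  (b history now [(1, 19), (4, 31), (9, 40), (13, 88), (15, 24), (17, 74), (18, 5), (29, 74)])
v30: WRITE b=88  (b history now [(1, 19), (4, 31), (9, 40), (13, 88), (15, 24), (17, 74), (18, 5), (29, 74), (30, 88)])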